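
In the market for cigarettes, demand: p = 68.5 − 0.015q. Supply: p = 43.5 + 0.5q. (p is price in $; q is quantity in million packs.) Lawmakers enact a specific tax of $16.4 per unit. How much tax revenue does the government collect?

$273.86 million

Competitive equilibrium: 68.5 − 0.015q = 43.5 + 0.5q → q* = 48.5437, p* = 67.7718.
With the tax, the buyer price exceeds the seller price by 16.4: (68.5 − 0.015q) − (43.5 + 0.5q) = 16.4 → q' = 16.699.
Tax revenue = 16.4 × 16.699 = $273.86 million.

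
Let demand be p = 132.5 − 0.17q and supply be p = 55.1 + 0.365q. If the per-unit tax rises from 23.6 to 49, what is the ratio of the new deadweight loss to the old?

4.311

Competitive equilibrium: 132.5 − 0.17q = 55.1 + 0.365q → q* = 144.6729, p* = 107.9056.
For a per-unit tax t: Δq = t/0.535, so DWL = ½·t·(t/0.535) = t²/1.07.
At t = 23.6: DWL = 520.523. At t = 49: DWL = 2243.925.
Ratio = (49/23.6)² = 4.311.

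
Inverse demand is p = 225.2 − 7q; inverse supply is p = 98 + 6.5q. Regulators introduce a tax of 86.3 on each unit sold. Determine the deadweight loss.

275.84

Competitive equilibrium: 225.2 − 7q = 98 + 6.5q → q* = 9.4222, p* = 159.2444.
With the tax, the buyer price exceeds the seller price by 86.3: (225.2 − 7q) − (98 + 6.5q) = 86.3 → q' = 3.0296.
Δq = 9.4222 − 3.0296 = 6.3926; the wedge equals the tax, 86.3.
The triangle = ½ × 6.3926 × 86.3 = 275.84.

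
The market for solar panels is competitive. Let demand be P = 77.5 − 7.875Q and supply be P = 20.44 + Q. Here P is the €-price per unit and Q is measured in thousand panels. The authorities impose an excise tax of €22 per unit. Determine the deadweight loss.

Competitive equilibrium: 77.5 − 7.875Q = 20.44 + Q → Q* = 6.4293, P* = 26.8693.
With the tax, the buyer price exceeds the seller price by 22: (77.5 − 7.875Q) − (20.44 + Q) = 22 → Q' = 3.9504.
ΔQ = 6.4293 − 3.9504 = 2.4789; the wedge equals the tax, 22.
The triangle = ½ × 2.4789 × 22 = €27.27 thousand.

€27.27 thousand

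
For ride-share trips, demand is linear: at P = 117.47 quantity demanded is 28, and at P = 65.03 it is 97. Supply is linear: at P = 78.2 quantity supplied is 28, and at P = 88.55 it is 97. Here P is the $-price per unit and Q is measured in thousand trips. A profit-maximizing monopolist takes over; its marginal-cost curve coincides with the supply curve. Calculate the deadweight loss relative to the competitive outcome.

Demand slope = (65.03 − 117.47)/(97 − 28) = −0.76, so P = 138.75 − 0.76Q.
Supply slope = (88.55 − 78.2)/(97 − 28) = 0.15, so P = 74 + 0.15Q.
Competitive equilibrium: 138.75 − 0.76Q = 74 + 0.15Q → Q* = 71.1538, P* = 84.6731.
Marginal revenue: MR = 138.75 − 1.52Q. Set MR = MC: 138.75 − 1.52Q = 74 + 0.15Q → Q_m = 38.7725.
Price P_m = 138.75 − 0.76·38.7725 = 109.2829; MC(Q_m) = 74 + 0.15·38.7725 = 79.8159.
Competitive Q* = 71.1538, so ΔQ = 32.3813; wedge = 109.2829 − 79.8159 = 29.467.
DWL = ½ × 32.3813 × 29.467 = $477.09 thousand.

$477.09 thousand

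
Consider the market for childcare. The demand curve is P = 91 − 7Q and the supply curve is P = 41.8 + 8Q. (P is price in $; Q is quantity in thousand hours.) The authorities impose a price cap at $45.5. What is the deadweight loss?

$59.54 thousand

Competitive equilibrium: 91 − 7Q = 41.8 + 8Q → Q* = 3.28, P* = 68.04.
At the ceiling P = 45.5, quantity supplied = (45.5 − 41.8)/8 = 0.4625.
Willingness to pay at Q' = 0.4625: 91 − 7·0.4625 = 87.7625.
ΔQ = 3.28 − 0.4625 = 2.8175; wedge = 87.7625 − 45.5 = 42.2625.
Welfare loss = ½ × 2.8175 × 42.2625 = $59.54 thousand.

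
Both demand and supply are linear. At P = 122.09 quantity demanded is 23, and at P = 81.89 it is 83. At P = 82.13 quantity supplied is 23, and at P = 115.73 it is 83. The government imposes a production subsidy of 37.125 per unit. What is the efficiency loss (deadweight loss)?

560.27

Demand slope = (81.89 − 122.09)/(83 − 23) = −0.67, so P = 137.5 − 0.67Q.
Supply slope = (115.73 − 82.13)/(83 − 23) = 0.56, so P = 69.25 + 0.56Q.
Competitive equilibrium: 137.5 − 0.67Q = 69.25 + 0.56Q → Q* = 55.4878, P* = 100.3232.
The subsidy lowers effective supply by 37.125: P = 32.125 + 0.56Q.
New quantity: 137.5 − 0.67Q = 32.125 + 0.56Q → Q' = 85.6707.
Overproduction ΔQ = 85.6707 − 55.4878 = 30.1829; wedge = subsidy = 37.125.
The triangle = ½ × 30.1829 × 37.125 = 560.27.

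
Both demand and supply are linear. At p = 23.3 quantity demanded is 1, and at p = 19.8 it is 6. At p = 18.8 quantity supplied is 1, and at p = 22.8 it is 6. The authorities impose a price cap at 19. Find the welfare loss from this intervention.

Demand slope = (19.8 − 23.3)/(6 − 1) = −0.7, so p = 24 − 0.7q.
Supply slope = (22.8 − 18.8)/(6 − 1) = 0.8, so p = 18 + 0.8q.
Competitive equilibrium: 24 − 0.7q = 18 + 0.8q → q* = 4, p* = 21.2.
At the ceiling p = 19, quantity supplied = (19 − 18)/0.8 = 1.25.
Willingness to pay at q' = 1.25: 24 − 0.7·1.25 = 23.125.
Δq = 4 − 1.25 = 2.75; wedge = 23.125 − 19 = 4.125.
Deadweight loss = ½ × 2.75 × 4.125 = 5.67.

5.67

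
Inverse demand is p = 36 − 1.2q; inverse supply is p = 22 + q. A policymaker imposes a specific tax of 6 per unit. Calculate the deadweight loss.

8.18

Competitive equilibrium: 36 − 1.2q = 22 + q → q* = 6.3636, p* = 28.3636.
With the tax, the buyer price exceeds the seller price by 6: (36 − 1.2q) − (22 + q) = 6 → q' = 3.6364.
Δq = 6.3636 − 3.6364 = 2.7272; the wedge equals the tax, 6.
Deadweight loss = ½ × 2.7272 × 6 = 8.18.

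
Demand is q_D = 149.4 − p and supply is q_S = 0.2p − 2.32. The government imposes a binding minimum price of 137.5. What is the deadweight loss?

In inverse form: demand p = 149.4 − q, supply p = 11.6 + 5q.
Competitive equilibrium: 149.4 − q = 11.6 + 5q → q* = 22.9667, p* = 126.4333.
At the floor p = 137.5, quantity demanded = (149.4 − 137.5)/1 = 11.9.
Sellers' marginal cost at q' = 11.9: 11.6 + 5·11.9 = 71.1.
Δq = 22.9667 − 11.9 = 11.0667; wedge = 137.5 − 71.1 = 66.4.
The triangle = ½ × 11.0667 × 66.4 = 367.41.

367.41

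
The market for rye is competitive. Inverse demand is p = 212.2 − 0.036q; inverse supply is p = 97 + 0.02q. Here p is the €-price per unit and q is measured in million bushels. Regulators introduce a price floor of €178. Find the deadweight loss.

€34321.43 million

Competitive equilibrium: 212.2 − 0.036q = 97 + 0.02q → q* = 2057.1429, p* = 138.1429.
At the floor p = 178, quantity demanded = (212.2 − 178)/0.036 = 950.
Sellers' marginal cost at q' = 950: 97 + 0.02·950 = 116.
Δq = 2057.1429 − 950 = 1107.1429; wedge = 178 − 116 = 62.
DWL = ½ × 1107.1429 × 62 = €34321.43 million.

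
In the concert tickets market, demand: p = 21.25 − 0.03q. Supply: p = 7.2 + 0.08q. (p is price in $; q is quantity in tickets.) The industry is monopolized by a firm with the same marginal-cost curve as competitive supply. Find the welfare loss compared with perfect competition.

$41.20

Competitive equilibrium: 21.25 − 0.03q = 7.2 + 0.08q → q* = 127.7273, p* = 17.4182.
Marginal revenue: MR = 21.25 − 0.06q. Set MR = MC: 21.25 − 0.06q = 7.2 + 0.08q → q_m = 100.3571.
Price p_m = 21.25 − 0.03·100.3571 = 18.2393; MC(q_m) = 7.2 + 0.08·100.3571 = 15.2286.
Competitive q* = 127.7273, so Δq = 27.3702; wedge = 18.2393 − 15.2286 = 3.0107.
The triangle = ½ × 27.3702 × 3.0107 = $41.20.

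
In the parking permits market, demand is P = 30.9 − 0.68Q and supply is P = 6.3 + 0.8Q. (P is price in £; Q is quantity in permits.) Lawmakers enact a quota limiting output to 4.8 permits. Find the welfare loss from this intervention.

£103.42

Competitive equilibrium: 30.9 − 0.68Q = 6.3 + 0.8Q → Q* = 16.6216, P* = 19.5973.
At Q = 4.8: demand price = 30.9 − 0.68·4.8 = 27.636; supply price = 6.3 + 0.8·4.8 = 10.14.
ΔQ = 16.6216 − 4.8 = 11.8216; wedge = 27.636 − 10.14 = 17.496.
DWL = ½ × 11.8216 × 17.496 = £103.42.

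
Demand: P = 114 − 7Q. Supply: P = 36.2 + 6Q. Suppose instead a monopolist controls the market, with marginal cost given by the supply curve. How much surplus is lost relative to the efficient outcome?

28.52

Competitive equilibrium: 114 − 7Q = 36.2 + 6Q → Q* = 5.9846, P* = 72.1077.
Marginal revenue: MR = 114 − 14Q. Set MR = MC: 114 − 14Q = 36.2 + 6Q → Q_m = 3.89.
Price P_m = 114 − 7·3.89 = 86.77; MC(Q_m) = 36.2 + 6·3.89 = 59.54.
Competitive Q* = 5.9846, so ΔQ = 2.0946; wedge = 86.77 − 59.54 = 27.23.
The triangle = ½ × 2.0946 × 27.23 = 28.52.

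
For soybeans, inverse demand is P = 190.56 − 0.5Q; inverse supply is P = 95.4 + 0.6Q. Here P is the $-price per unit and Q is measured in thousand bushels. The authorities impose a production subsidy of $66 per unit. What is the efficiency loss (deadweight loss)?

$1980 thousand

Competitive equilibrium: 190.56 − 0.5Q = 95.4 + 0.6Q → Q* = 86.5091, P* = 147.3055.
The subsidy lowers effective supply by 66: P = 29.4 + 0.6Q.
New quantity: 190.56 − 0.5Q = 29.4 + 0.6Q → Q' = 146.5091.
Overproduction ΔQ = 146.5091 − 86.5091 = 60; wedge = subsidy = 66.
Welfare loss = ½ × 60 × 66 = $1980 thousand.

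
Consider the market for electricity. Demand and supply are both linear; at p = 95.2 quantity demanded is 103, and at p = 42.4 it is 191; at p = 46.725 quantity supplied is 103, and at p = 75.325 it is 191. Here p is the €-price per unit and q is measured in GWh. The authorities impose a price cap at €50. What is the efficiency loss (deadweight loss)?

Demand slope = (42.4 − 95.2)/(191 − 103) = −0.6, so p = 157 − 0.6q.
Supply slope = (75.325 − 46.725)/(191 − 103) = 0.325, so p = 13.25 + 0.325q.
Competitive equilibrium: 157 − 0.6q = 13.25 + 0.325q → q* = 155.4054, p* = 63.7568.
At the ceiling p = 50, quantity supplied = (50 − 13.25)/0.325 = 113.0769.
Willingness to pay at q' = 113.0769: 157 − 0.6·113.0769 = 89.1539.
Δq = 155.4054 − 113.0769 = 42.3285; wedge = 89.1539 − 50 = 39.1539.
Deadweight loss = ½ × 42.3285 × 39.1539 = €828.66.

€828.66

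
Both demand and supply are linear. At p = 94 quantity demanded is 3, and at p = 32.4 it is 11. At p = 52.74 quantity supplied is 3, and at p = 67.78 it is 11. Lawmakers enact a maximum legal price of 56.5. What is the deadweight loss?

25.49

Demand slope = (32.4 − 94)/(11 − 3) = −7.7, so p = 117.1 − 7.7q.
Supply slope = (67.78 − 52.74)/(11 − 3) = 1.88, so p = 47.1 + 1.88q.
Competitive equilibrium: 117.1 − 7.7q = 47.1 + 1.88q → q* = 7.3069, p* = 60.837.
At the ceiling p = 56.5, quantity supplied = (56.5 − 47.1)/1.88 = 5.
Willingness to pay at q' = 5: 117.1 − 7.7·5 = 78.6.
Δq = 7.3069 − 5 = 2.3069; wedge = 78.6 − 56.5 = 22.1.
Deadweight loss = ½ × 2.3069 × 22.1 = 25.49.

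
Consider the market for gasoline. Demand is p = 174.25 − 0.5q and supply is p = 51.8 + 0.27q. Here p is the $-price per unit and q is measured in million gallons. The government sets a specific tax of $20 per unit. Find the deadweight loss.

Competitive equilibrium: 174.25 − 0.5q = 51.8 + 0.27q → q* = 159.026, p* = 94.737.
With the tax, the buyer price exceeds the seller price by 20: (174.25 − 0.5q) − (51.8 + 0.27q) = 20 → q' = 133.0519.
Δq = 159.026 − 133.0519 = 25.9741; the wedge equals the tax, 20.
Deadweight loss = ½ × 25.9741 × 20 = $259.74 million.

$259.74 million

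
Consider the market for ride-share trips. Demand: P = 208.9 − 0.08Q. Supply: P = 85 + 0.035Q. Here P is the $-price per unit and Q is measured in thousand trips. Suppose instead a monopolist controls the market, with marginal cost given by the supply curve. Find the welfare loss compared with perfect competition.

$11233.77 thousand

Competitive equilibrium: 208.9 − 0.08Q = 85 + 0.035Q → Q* = 1077.3913, P* = 122.7087.
Marginal revenue: MR = 208.9 − 0.16Q. Set MR = MC: 208.9 − 0.16Q = 85 + 0.035Q → Q_m = 635.38462.
Price P_m = 208.9 − 0.08·635.38462 = 158.06923; MC(Q_m) = 85 + 0.035·635.38462 = 107.23846.
Competitive Q* = 1077.3913, so ΔQ = 442.00668; wedge = 158.06923 − 107.23846 = 50.83077.
Deadweight loss = ½ × 442.00668 × 50.83077 = $11233.77 thousand.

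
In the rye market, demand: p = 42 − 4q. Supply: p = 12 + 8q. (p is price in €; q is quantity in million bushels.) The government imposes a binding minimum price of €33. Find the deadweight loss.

€0.375 million

Competitive equilibrium: 42 − 4q = 12 + 8q → q* = 2.5, p* = 32.
At the floor p = 33, quantity demanded = (42 − 33)/4 = 2.25.
Sellers' marginal cost at q' = 2.25: 12 + 8·2.25 = 30.
Δq = 2.5 − 2.25 = 0.25; wedge = 33 − 30 = 3.
DWL = ½ × 0.25 × 3 = €0.375 million.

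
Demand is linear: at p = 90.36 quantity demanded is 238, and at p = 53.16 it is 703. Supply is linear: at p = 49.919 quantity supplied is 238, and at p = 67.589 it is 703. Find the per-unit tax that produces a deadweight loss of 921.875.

14.75

Demand slope = (53.16 − 90.36)/(703 − 238) = −0.08, so p = 109.4 − 0.08q.
Supply slope = (67.589 − 49.919)/(703 − 238) = 0.038, so p = 40.875 + 0.038q.
Competitive equilibrium: 109.4 − 0.08q = 40.875 + 0.038q → q* = 580.7203, p* = 62.9424.
A tax t gives Δq = t/0.118 and wedge t, so DWL = t²/0.236.
t²/0.236 = 921.875 → t² = 217.5625 → t = 14.75.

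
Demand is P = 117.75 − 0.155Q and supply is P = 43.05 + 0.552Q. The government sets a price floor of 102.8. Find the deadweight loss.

Competitive equilibrium: 117.75 − 0.155Q = 43.05 + 0.552Q → Q* = 105.6577, P* = 101.3731.
At the floor P = 102.8, quantity demanded = (117.75 − 102.8)/0.155 = 96.4516.
Sellers' marginal cost at Q' = 96.4516: 43.05 + 0.552·96.4516 = 96.2913.
ΔQ = 105.6577 − 96.4516 = 9.2061; wedge = 102.8 − 96.2913 = 6.5087.
Welfare loss = ½ × 9.2061 × 6.5087 = 29.96.

29.96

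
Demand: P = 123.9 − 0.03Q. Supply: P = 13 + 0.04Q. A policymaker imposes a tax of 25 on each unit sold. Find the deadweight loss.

Competitive equilibrium: 123.9 − 0.03Q = 13 + 0.04Q → Q* = 1584.2857, P* = 76.3714.
With the tax, the buyer price exceeds the seller price by 25: (123.9 − 0.03Q) − (13 + 0.04Q) = 25 → Q' = 1227.1429.
ΔQ = 1584.2857 − 1227.1429 = 357.1428; the wedge equals the tax, 25.
DWL = ½ × 357.1428 × 25 = 4464.29.

4464.29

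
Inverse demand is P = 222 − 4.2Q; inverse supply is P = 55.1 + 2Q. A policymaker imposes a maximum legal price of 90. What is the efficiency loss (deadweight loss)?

Competitive equilibrium: 222 − 4.2Q = 55.1 + 2Q → Q* = 26.9194, P* = 108.9387.
At the ceiling P = 90, quantity supplied = (90 − 55.1)/2 = 17.45.
Willingness to pay at Q' = 17.45: 222 − 4.2·17.45 = 148.71.
ΔQ = 26.9194 − 17.45 = 9.4694; wedge = 148.71 − 90 = 58.71.
DWL = ½ × 9.4694 × 58.71 = 277.97.

277.97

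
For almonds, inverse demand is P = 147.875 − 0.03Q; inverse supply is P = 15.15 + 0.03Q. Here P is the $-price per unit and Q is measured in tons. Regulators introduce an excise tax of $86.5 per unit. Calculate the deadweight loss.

$62352.08

Competitive equilibrium: 147.875 − 0.03Q = 15.15 + 0.03Q → Q* = 2212.0833, P* = 81.5125.
With the tax, the buyer price exceeds the seller price by 86.5: (147.875 − 0.03Q) − (15.15 + 0.03Q) = 86.5 → Q' = 770.4167.
ΔQ = 2212.0833 − 770.4167 = 1441.6666; the wedge equals the tax, 86.5.
The triangle = ½ × 1441.6666 × 86.5 = $62352.08.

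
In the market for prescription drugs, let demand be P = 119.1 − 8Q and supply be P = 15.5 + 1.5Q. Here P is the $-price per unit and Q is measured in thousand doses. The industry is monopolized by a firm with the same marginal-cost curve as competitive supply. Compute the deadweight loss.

$118.05 thousand

Competitive equilibrium: 119.1 − 8Q = 15.5 + 1.5Q → Q* = 10.9053, P* = 31.8579.
Marginal revenue: MR = 119.1 − 16Q. Set MR = MC: 119.1 − 16Q = 15.5 + 1.5Q → Q_m = 5.92.
Price P_m = 119.1 − 8·5.92 = 71.74; MC(Q_m) = 15.5 + 1.5·5.92 = 24.38.
Competitive Q* = 10.9053, so ΔQ = 4.9853; wedge = 71.74 − 24.38 = 47.36.
Welfare loss = ½ × 4.9853 × 47.36 = $118.05 thousand.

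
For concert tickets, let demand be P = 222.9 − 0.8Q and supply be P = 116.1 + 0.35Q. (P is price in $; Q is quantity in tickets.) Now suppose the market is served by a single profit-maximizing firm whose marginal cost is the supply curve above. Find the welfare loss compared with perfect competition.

Competitive equilibrium: 222.9 − 0.8Q = 116.1 + 0.35Q → Q* = 92.8696, P* = 148.6043.
Marginal revenue: MR = 222.9 − 1.6Q. Set MR = MC: 222.9 − 1.6Q = 116.1 + 0.35Q → Q_m = 54.7692.
Price P_m = 222.9 − 0.8·54.7692 = 179.0846; MC(Q_m) = 116.1 + 0.35·54.7692 = 135.2692.
Competitive Q* = 92.8696, so ΔQ = 38.1004; wedge = 179.0846 − 135.2692 = 43.8154.
Welfare loss = ½ × 38.1004 × 43.8154 = $834.69.

$834.69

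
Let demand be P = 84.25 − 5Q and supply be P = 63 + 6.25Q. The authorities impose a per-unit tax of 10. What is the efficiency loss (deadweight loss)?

Competitive equilibrium: 84.25 − 5Q = 63 + 6.25Q → Q* = 1.8889, P* = 74.8056.
With the tax, the buyer price exceeds the seller price by 10: (84.25 − 5Q) − (63 + 6.25Q) = 10 → Q' = 1.
ΔQ = 1.8889 − 1 = 0.8889; the wedge equals the tax, 10.
The triangle = ½ × 0.8889 × 10 = 4.44.

4.44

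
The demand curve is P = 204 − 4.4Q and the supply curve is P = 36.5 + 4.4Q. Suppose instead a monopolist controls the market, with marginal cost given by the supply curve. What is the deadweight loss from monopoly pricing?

Competitive equilibrium: 204 − 4.4Q = 36.5 + 4.4Q → Q* = 19.0341, P* = 120.25.
Marginal revenue: MR = 204 − 8.8Q. Set MR = MC: 204 − 8.8Q = 36.5 + 4.4Q → Q_m = 12.6894.
Price P_m = 204 − 4.4·12.6894 = 148.1666; MC(Q_m) = 36.5 + 4.4·12.6894 = 92.3334.
Competitive Q* = 19.0341, so ΔQ = 6.3447; wedge = 148.1666 − 92.3334 = 55.8332.
DWL = ½ × 6.3447 × 55.8332 = 177.12.

177.12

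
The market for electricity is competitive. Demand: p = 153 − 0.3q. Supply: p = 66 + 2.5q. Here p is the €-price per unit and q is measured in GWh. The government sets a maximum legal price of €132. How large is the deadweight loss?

€30.55

Competitive equilibrium: 153 − 0.3q = 66 + 2.5q → q* = 31.0714, p* = 143.6786.
At the ceiling p = 132, quantity supplied = (132 − 66)/2.5 = 26.4.
Willingness to pay at q' = 26.4: 153 − 0.3·26.4 = 145.08.
Δq = 31.0714 − 26.4 = 4.6714; wedge = 145.08 − 132 = 13.08.
The triangle = ½ × 4.6714 × 13.08 = €30.55.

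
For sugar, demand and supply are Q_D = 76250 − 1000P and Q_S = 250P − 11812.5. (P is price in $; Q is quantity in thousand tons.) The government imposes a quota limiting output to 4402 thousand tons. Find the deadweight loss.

In inverse form: demand P = 76.25 − 0.001Q, supply P = 47.25 + 0.004Q.
Competitive equilibrium: 76.25 − 0.001Q = 47.25 + 0.004Q → Q* = 5800, P* = 70.45.
At Q = 4402: demand price = 76.25 − 0.001·4402 = 71.848; supply price = 47.25 + 0.004·4402 = 64.858.
ΔQ = 5800 − 4402 = 1398; wedge = 71.848 − 64.858 = 6.99.
The triangle = ½ × 1398 × 6.99 = $4886.01 thousand.

$4886.01 thousand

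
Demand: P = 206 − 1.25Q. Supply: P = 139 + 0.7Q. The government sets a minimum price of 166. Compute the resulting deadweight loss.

Competitive equilibrium: 206 − 1.25Q = 139 + 0.7Q → Q* = 34.359, P* = 163.0513.
At the floor P = 166, quantity demanded = (206 − 166)/1.25 = 32.
Sellers' marginal cost at Q' = 32: 139 + 0.7·32 = 161.4.
ΔQ = 34.359 − 32 = 2.359; wedge = 166 − 161.4 = 4.6.
DWL = ½ × 2.359 × 4.6 = 5.43.

5.43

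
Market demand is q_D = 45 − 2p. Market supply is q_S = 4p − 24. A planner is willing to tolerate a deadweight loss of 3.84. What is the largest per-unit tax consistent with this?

2.4

In inverse form: demand p = 22.5 − 0.5q, supply p = 6 + 0.25q.
Competitive equilibrium: 22.5 − 0.5q = 6 + 0.25q → q* = 22, p* = 11.5.
A tax t gives Δq = t/0.75 and wedge t, so DWL = t²/1.5.
t²/1.5 = 3.84 → t² = 5.76 → t = 2.4.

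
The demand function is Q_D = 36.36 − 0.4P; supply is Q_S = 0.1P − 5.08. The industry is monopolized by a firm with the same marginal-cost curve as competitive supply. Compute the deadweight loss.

1.79

In inverse form: demand P = 90.9 − 2.5Q, supply P = 50.8 + 10Q.
Competitive equilibrium: 90.9 − 2.5Q = 50.8 + 10Q → Q* = 3.208, P* = 82.88.
Marginal revenue: MR = 90.9 − 5Q. Set MR = MC: 90.9 − 5Q = 50.8 + 10Q → Q_m = 2.6733.
Price P_m = 90.9 − 2.5·2.6733 = 84.2168; MC(Q_m) = 50.8 + 10·2.6733 = 77.533.
Competitive Q* = 3.208, so ΔQ = 0.5347; wedge = 84.2168 − 77.533 = 6.6838.
Welfare loss = ½ × 0.5347 × 6.6838 = 1.79.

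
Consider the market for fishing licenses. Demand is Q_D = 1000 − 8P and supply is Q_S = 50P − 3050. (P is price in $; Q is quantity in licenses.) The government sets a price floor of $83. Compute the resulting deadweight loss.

$805.10

In inverse form: demand P = 125 − 0.125Q, supply P = 61 + 0.02Q.
Competitive equilibrium: 125 − 0.125Q = 61 + 0.02Q → Q* = 441.3793, P* = 69.8276.
At the floor P = 83, quantity demanded = (125 − 83)/0.125 = 336.
Sellers' marginal cost at Q' = 336: 61 + 0.02·336 = 67.72.
ΔQ = 441.3793 − 336 = 105.3793; wedge = 83 − 67.72 = 15.28.
Deadweight loss = ½ × 105.3793 × 15.28 = $805.10.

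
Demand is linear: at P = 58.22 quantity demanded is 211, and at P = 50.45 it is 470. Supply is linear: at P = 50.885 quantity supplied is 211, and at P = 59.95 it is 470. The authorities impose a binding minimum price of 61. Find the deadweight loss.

Demand slope = (50.45 − 58.22)/(470 − 211) = −0.03, so P = 64.55 − 0.03Q.
Supply slope = (59.95 − 50.885)/(470 − 211) = 0.035, so P = 43.5 + 0.035Q.
Competitive equilibrium: 64.55 − 0.03Q = 43.5 + 0.035Q → Q* = 323.8462, P* = 54.8346.
At the floor P = 61, quantity demanded = (64.55 − 61)/0.03 = 118.3333.
Sellers' marginal cost at Q' = 118.3333: 43.5 + 0.035·118.3333 = 47.6417.
ΔQ = 323.8462 − 118.3333 = 205.5129; wedge = 61 − 47.6417 = 13.3583.
DWL = ½ × 205.5129 × 13.3583 = 1372.65.

1372.65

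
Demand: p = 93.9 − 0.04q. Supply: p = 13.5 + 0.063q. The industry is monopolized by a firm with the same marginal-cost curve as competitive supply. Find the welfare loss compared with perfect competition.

2455.23

Competitive equilibrium: 93.9 − 0.04q = 13.5 + 0.063q → q* = 780.5825, p* = 62.6767.
Marginal revenue: MR = 93.9 − 0.08q. Set MR = MC: 93.9 − 0.08q = 13.5 + 0.063q → q_m = 562.2378.
Price p_m = 93.9 − 0.04·562.2378 = 71.4105; MC(q_m) = 13.5 + 0.063·562.2378 = 48.921.
Competitive q* = 780.5825, so Δq = 218.3447; wedge = 71.4105 − 48.921 = 22.4895.
Deadweight loss = ½ × 218.3447 × 22.4895 = 2455.23.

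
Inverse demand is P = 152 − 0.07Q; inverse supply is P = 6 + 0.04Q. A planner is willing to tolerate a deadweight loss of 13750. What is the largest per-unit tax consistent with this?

Competitive equilibrium: 152 − 0.07Q = 6 + 0.04Q → Q* = 1327.2727, P* = 59.0909.
A tax t gives ΔQ = t/0.11 and wedge t, so DWL = t²/0.22.
t²/0.22 = 13750 → t² = 3025 → t = 55.

55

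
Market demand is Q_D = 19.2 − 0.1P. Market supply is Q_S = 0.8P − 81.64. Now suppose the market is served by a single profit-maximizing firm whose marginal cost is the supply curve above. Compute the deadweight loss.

In inverse form: demand P = 192 − 10Q, supply P = 102.05 + 1.25Q.
Competitive equilibrium: 192 − 10Q = 102.05 + 1.25Q → Q* = 7.99556, P* = 112.04444.
Marginal revenue: MR = 192 − 20Q. Set MR = MC: 192 − 20Q = 102.05 + 1.25Q → Q_m = 4.23294.
Price P_m = 192 − 10·4.23294 = 149.6706; MC(Q_m) = 102.05 + 1.25·4.23294 = 107.34118.
Competitive Q* = 7.99556, so ΔQ = 3.76262; wedge = 149.6706 − 107.34118 = 42.32942.
DWL = ½ × 3.76262 × 42.32942 = 79.63.

79.63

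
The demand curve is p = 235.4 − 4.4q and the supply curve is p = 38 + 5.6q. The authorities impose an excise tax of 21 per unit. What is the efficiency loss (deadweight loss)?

Competitive equilibrium: 235.4 − 4.4q = 38 + 5.6q → q* = 19.74, p* = 148.544.
With the tax, the buyer price exceeds the seller price by 21: (235.4 − 4.4q) − (38 + 5.6q) = 21 → q' = 17.64.
Δq = 19.74 − 17.64 = 2.1; the wedge equals the tax, 21.
Deadweight loss = ½ × 2.1 × 21 = 22.05.

22.05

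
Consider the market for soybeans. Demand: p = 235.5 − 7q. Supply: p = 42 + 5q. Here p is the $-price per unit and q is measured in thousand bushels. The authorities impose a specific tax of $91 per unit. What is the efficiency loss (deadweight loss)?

$345.04 thousand

Competitive equilibrium: 235.5 − 7q = 42 + 5q → q* = 16.125, p* = 122.625.
With the tax, the buyer price exceeds the seller price by 91: (235.5 − 7q) − (42 + 5q) = 91 → q' = 8.5417.
Δq = 16.125 − 8.5417 = 7.5833; the wedge equals the tax, 91.
Welfare loss = ½ × 7.5833 × 91 = $345.04 thousand.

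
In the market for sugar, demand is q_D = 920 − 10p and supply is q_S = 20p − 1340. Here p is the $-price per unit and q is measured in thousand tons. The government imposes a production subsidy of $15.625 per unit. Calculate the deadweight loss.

$813.80 thousand

In inverse form: demand p = 92 − 0.1q, supply p = 67 + 0.05q.
Competitive equilibrium: 92 − 0.1q = 67 + 0.05q → q* = 166.6667, p* = 75.3333.
The subsidy lowers effective supply by 15.625: p = 51.375 + 0.05q.
New quantity: 92 − 0.1q = 51.375 + 0.05q → q' = 270.8333.
Overproduction Δq = 270.8333 − 166.6667 = 104.1666; wedge = subsidy = 15.625.
DWL = ½ × 104.1666 × 15.625 = $813.80 thousand.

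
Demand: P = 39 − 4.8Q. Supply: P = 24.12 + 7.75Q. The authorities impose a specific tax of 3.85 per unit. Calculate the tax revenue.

3.38

Competitive equilibrium: 39 − 4.8Q = 24.12 + 7.75Q → Q* = 1.1857, P* = 33.3088.
With the tax, the buyer price exceeds the seller price by 3.85: (39 − 4.8Q) − (24.12 + 7.75Q) = 3.85 → Q' = 0.8789.
Tax revenue = 3.85 × 0.8789 = 3.38.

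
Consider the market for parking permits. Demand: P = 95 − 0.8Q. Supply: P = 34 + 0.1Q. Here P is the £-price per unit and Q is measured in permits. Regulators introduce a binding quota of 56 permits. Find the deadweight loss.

Competitive equilibrium: 95 − 0.8Q = 34 + 0.1Q → Q* = 67.7778, P* = 40.7778.
At Q = 56: demand price = 95 − 0.8·56 = 50.2; supply price = 34 + 0.1·56 = 39.6.
ΔQ = 67.7778 − 56 = 11.7778; wedge = 50.2 − 39.6 = 10.6.
Deadweight loss = ½ × 11.7778 × 10.6 = £62.42.

£62.42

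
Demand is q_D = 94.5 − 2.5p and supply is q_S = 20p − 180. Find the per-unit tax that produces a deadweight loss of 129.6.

10.8

In inverse form: demand p = 37.8 − 0.4q, supply p = 9 + 0.05q.
Competitive equilibrium: 37.8 − 0.4q = 9 + 0.05q → q* = 64, p* = 12.2.
A tax t gives Δq = t/0.45 and wedge t, so DWL = t²/0.9.
t²/0.9 = 129.6 → t² = 116.64 → t = 10.8.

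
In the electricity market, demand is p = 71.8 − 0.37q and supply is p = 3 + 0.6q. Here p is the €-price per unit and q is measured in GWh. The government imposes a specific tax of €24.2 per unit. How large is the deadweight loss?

Competitive equilibrium: 71.8 − 0.37q = 3 + 0.6q → q* = 70.9278, p* = 45.5567.
With the tax, the buyer price exceeds the seller price by 24.2: (71.8 − 0.37q) − (3 + 0.6q) = 24.2 → q' = 45.9794.
Δq = 70.9278 − 45.9794 = 24.9484; the wedge equals the tax, 24.2.
Deadweight loss = ½ × 24.9484 × 24.2 = €301.88.

€301.88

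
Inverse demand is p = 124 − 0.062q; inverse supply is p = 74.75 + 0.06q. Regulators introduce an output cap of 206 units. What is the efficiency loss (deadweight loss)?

2383.93

Competitive equilibrium: 124 − 0.062q = 74.75 + 0.06q → q* = 403.6885, p* = 98.9713.
At q = 206: demand price = 124 − 0.062·206 = 111.228; supply price = 74.75 + 0.06·206 = 87.11.
Δq = 403.6885 − 206 = 197.6885; wedge = 111.228 − 87.11 = 24.118.
Welfare loss = ½ × 197.6885 × 24.118 = 2383.93.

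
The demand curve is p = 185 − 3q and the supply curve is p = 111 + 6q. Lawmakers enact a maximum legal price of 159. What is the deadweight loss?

0.22

Competitive equilibrium: 185 − 3q = 111 + 6q → q* = 8.2222, p* = 160.3333.
At the ceiling p = 159, quantity supplied = (159 − 111)/6 = 8.
Willingness to pay at q' = 8: 185 − 3·8 = 161.
Δq = 8.2222 − 8 = 0.2222; wedge = 161 − 159 = 2.
Welfare loss = ½ × 0.2222 × 2 = 0.22.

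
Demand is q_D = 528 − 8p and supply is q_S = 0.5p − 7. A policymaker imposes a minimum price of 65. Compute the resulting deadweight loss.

In inverse form: demand p = 66 − 0.125q, supply p = 14 + 2q.
Competitive equilibrium: 66 − 0.125q = 14 + 2q → q* = 24.4706, p* = 62.9412.
At the floor p = 65, quantity demanded = (66 − 65)/0.125 = 8.
Sellers' marginal cost at q' = 8: 14 + 2·8 = 30.
Δq = 24.4706 − 8 = 16.4706; wedge = 65 − 30 = 35.
Welfare loss = ½ × 16.4706 × 35 = 288.24.

288.24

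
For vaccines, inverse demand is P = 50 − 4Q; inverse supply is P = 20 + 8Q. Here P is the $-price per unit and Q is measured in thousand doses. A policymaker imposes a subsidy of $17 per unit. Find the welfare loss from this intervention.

$12.04 thousand

Competitive equilibrium: 50 − 4Q = 20 + 8Q → Q* = 2.5, P* = 40.
The subsidy lowers effective supply by 17: P = 3 + 8Q.
New quantity: 50 − 4Q = 3 + 8Q → Q' = 3.9167.
Overproduction ΔQ = 3.9167 − 2.5 = 1.4167; wedge = subsidy = 17.
Deadweight loss = ½ × 1.4167 × 17 = $12.04 thousand.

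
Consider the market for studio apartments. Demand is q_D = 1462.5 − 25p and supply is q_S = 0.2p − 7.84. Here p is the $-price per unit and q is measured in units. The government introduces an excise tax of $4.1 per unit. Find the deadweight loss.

In inverse form: demand p = 58.5 − 0.04q, supply p = 39.2 + 5q.
Competitive equilibrium: 58.5 − 0.04q = 39.2 + 5q → q* = 3.8294, p* = 58.3468.
With the tax, the buyer price exceeds the seller price by 4.1: (58.5 − 0.04q) − (39.2 + 5q) = 4.1 → q' = 3.0159.
Δq = 3.8294 − 3.0159 = 0.8135; the wedge equals the tax, 4.1.
Deadweight loss = ½ × 0.8135 × 4.1 = $1.67.

$1.67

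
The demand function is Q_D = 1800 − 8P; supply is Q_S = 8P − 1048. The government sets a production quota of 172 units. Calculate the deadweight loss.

5202

In inverse form: demand P = 225 − 0.125Q, supply P = 131 + 0.125Q.
Competitive equilibrium: 225 − 0.125Q = 131 + 0.125Q → Q* = 376, P* = 178.
At Q = 172: demand price = 225 − 0.125·172 = 203.5; supply price = 131 + 0.125·172 = 152.5.
ΔQ = 376 − 172 = 204; wedge = 203.5 − 152.5 = 51.
Welfare loss = ½ × 204 × 51 = 5202.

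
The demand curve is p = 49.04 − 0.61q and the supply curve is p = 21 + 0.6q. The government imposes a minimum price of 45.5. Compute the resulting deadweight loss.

Competitive equilibrium: 49.04 − 0.61q = 21 + 0.6q → q* = 23.1736, p* = 34.9041.
At the floor p = 45.5, quantity demanded = (49.04 − 45.5)/0.61 = 5.8033.
Sellers' marginal cost at q' = 5.8033: 21 + 0.6·5.8033 = 24.482.
Δq = 23.1736 − 5.8033 = 17.3703; wedge = 45.5 − 24.482 = 21.018.
DWL = ½ × 17.3703 × 21.018 = 182.54.

182.54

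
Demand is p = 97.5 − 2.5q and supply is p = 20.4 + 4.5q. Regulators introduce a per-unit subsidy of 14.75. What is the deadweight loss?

Competitive equilibrium: 97.5 − 2.5q = 20.4 + 4.5q → q* = 11.0143, p* = 69.9643.
The subsidy lowers effective supply by 14.75: p = 5.65 + 4.5q.
New quantity: 97.5 − 2.5q = 5.65 + 4.5q → q' = 13.1214.
Overproduction Δq = 13.1214 − 11.0143 = 2.1071; wedge = subsidy = 14.75.
Deadweight loss = ½ × 2.1071 × 14.75 = 15.54.

15.54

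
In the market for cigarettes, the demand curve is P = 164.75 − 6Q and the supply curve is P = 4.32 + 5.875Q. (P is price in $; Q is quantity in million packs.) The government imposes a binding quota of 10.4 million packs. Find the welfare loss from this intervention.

$57.42 million

Competitive equilibrium: 164.75 − 6Q = 4.32 + 5.875Q → Q* = 13.5099, P* = 83.6906.
At Q = 10.4: demand price = 164.75 − 6·10.4 = 102.35; supply price = 4.32 + 5.875·10.4 = 65.42.
ΔQ = 13.5099 − 10.4 = 3.1099; wedge = 102.35 − 65.42 = 36.93.
The triangle = ½ × 3.1099 × 36.93 = $57.42 million.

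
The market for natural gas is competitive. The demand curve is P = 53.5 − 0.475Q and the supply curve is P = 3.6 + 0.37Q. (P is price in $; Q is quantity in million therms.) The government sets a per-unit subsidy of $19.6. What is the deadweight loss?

$227.31 million

Competitive equilibrium: 53.5 − 0.475Q = 3.6 + 0.37Q → Q* = 59.0533, P* = 25.4497.
The subsidy lowers effective supply by 19.6: P = 0.37Q − 16.
New quantity: 53.5 − 0.475Q = 0.37Q − 16 → Q' = 82.2485.
Overproduction ΔQ = 82.2485 − 59.0533 = 23.1952; wedge = subsidy = 19.6.
Deadweight loss = ½ × 23.1952 × 19.6 = $227.31 million.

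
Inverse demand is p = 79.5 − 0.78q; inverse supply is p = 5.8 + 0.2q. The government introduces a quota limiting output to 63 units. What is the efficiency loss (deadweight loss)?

72.98

Competitive equilibrium: 79.5 − 0.78q = 5.8 + 0.2q → q* = 75.2041, p* = 20.8408.
At q = 63: demand price = 79.5 − 0.78·63 = 30.36; supply price = 5.8 + 0.2·63 = 18.4.
Δq = 75.2041 − 63 = 12.2041; wedge = 30.36 − 18.4 = 11.96.
The triangle = ½ × 12.2041 × 11.96 = 72.98.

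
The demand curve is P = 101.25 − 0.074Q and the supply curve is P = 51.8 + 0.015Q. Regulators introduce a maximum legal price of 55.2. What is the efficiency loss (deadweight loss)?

4815.30

Competitive equilibrium: 101.25 − 0.074Q = 51.8 + 0.015Q → Q* = 555.618, P* = 60.1343.
At the ceiling P = 55.2, quantity supplied = (55.2 − 51.8)/0.015 = 226.6667.
Willingness to pay at Q' = 226.6667: 101.25 − 0.074·226.6667 = 84.4767.
ΔQ = 555.618 − 226.6667 = 328.9513; wedge = 84.4767 − 55.2 = 29.2767.
The triangle = ½ × 328.9513 × 29.2767 = 4815.30.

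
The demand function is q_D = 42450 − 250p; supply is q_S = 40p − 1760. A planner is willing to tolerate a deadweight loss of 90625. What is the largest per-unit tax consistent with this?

In inverse form: demand p = 169.8 − 0.004q, supply p = 44 + 0.025q.
Competitive equilibrium: 169.8 − 0.004q = 44 + 0.025q → q* = 4337.931, p* = 152.4483.
A tax t gives Δq = t/0.029 and wedge t, so DWL = t²/0.058.
t²/0.058 = 90625 → t² = 5256.25 → t = 72.5.

72.5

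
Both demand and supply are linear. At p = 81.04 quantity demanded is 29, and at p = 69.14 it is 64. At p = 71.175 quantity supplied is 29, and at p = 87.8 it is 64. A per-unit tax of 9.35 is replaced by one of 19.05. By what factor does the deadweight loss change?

4.151

Demand slope = (69.14 − 81.04)/(64 − 29) = −0.34, so p = 90.9 − 0.34q.
Supply slope = (87.8 − 71.175)/(64 − 29) = 0.475, so p = 57.4 + 0.475q.
Competitive equilibrium: 90.9 − 0.34q = 57.4 + 0.475q → q* = 41.1043, p* = 76.9245.
For a per-unit tax t: Δq = t/0.815, so DWL = ½·t·(t/0.815) = t²/1.63.
At t = 9.35: DWL = 53.633. At t = 19.05: DWL = 222.640.
Ratio = (19.05/9.35)² = 4.151.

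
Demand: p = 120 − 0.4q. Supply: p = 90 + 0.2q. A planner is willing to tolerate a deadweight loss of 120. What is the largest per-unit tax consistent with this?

12

Competitive equilibrium: 120 − 0.4q = 90 + 0.2q → q* = 50, p* = 100.
A tax t gives Δq = t/0.6 and wedge t, so DWL = t²/1.2.
t²/1.2 = 120 → t² = 144 → t = 12.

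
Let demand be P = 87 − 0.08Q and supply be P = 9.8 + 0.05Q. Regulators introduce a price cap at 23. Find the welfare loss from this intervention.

7071.90

Competitive equilibrium: 87 − 0.08Q = 9.8 + 0.05Q → Q* = 593.8462, P* = 39.4923.
At the ceiling P = 23, quantity supplied = (23 − 9.8)/0.05 = 264.
Willingness to pay at Q' = 264: 87 − 0.08·264 = 65.88.
ΔQ = 593.8462 − 264 = 329.8462; wedge = 65.88 − 23 = 42.88.
Welfare loss = ½ × 329.8462 × 42.88 = 7071.90.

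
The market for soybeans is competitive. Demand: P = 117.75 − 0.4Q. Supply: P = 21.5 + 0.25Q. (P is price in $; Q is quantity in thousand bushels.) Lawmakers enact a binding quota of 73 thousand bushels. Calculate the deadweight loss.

Competitive equilibrium: 117.75 − 0.4Q = 21.5 + 0.25Q → Q* = 148.0769, P* = 58.5192.
At Q = 73: demand price = 117.75 − 0.4·73 = 88.55; supply price = 21.5 + 0.25·73 = 39.75.
ΔQ = 148.0769 − 73 = 75.0769; wedge = 88.55 − 39.75 = 48.8.
The triangle = ½ × 75.0769 × 48.8 = $1831.88 thousand.

$1831.88 thousand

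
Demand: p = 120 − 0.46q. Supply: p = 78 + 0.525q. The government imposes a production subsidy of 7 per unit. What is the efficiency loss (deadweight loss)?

24.87

Competitive equilibrium: 120 − 0.46q = 78 + 0.525q → q* = 42.6396, p* = 100.3858.
The subsidy lowers effective supply by 7: p = 71 + 0.525q.
New quantity: 120 − 0.46q = 71 + 0.525q → q' = 49.7462.
Overproduction Δq = 49.7462 − 42.6396 = 7.1066; wedge = subsidy = 7.
DWL = ½ × 7.1066 × 7 = 24.87.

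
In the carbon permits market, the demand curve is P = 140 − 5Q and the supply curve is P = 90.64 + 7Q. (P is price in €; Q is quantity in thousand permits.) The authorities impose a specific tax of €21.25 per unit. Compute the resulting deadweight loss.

€18.82 thousand

Competitive equilibrium: 140 − 5Q = 90.64 + 7Q → Q* = 4.11333, P* = 119.43333.
With the tax, the buyer price exceeds the seller price by 21.25: (140 − 5Q) − (90.64 + 7Q) = 21.25 → Q' = 2.3425.
ΔQ = 4.11333 − 2.3425 = 1.77083; the wedge equals the tax, 21.25.
DWL = ½ × 1.77083 × 21.25 = €18.82 thousand.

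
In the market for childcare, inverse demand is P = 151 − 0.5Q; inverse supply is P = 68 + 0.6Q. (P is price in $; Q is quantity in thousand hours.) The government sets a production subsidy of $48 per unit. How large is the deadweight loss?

$1047.27 thousand

Competitive equilibrium: 151 − 0.5Q = 68 + 0.6Q → Q* = 75.4545, P* = 113.2727.
The subsidy lowers effective supply by 48: P = 20 + 0.6Q.
New quantity: 151 − 0.5Q = 20 + 0.6Q → Q' = 119.0909.
Overproduction ΔQ = 119.0909 − 75.4545 = 43.6364; wedge = subsidy = 48.
DWL = ½ × 43.6364 × 48 = $1047.27 thousand.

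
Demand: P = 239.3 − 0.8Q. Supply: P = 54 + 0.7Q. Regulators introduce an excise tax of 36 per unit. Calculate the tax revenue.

Competitive equilibrium: 239.3 − 0.8Q = 54 + 0.7Q → Q* = 123.5333, P* = 140.4733.
With the tax, the buyer price exceeds the seller price by 36: (239.3 − 0.8Q) − (54 + 0.7Q) = 36 → Q' = 99.5333.
Tax revenue = 36 × 99.5333 = 3583.20.

3583.20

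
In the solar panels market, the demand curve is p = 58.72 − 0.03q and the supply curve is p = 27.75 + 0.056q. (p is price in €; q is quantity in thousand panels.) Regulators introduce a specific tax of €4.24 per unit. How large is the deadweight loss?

Competitive equilibrium: 58.72 − 0.03q = 27.75 + 0.056q → q* = 360.1163, p* = 47.9165.
With the tax, the buyer price exceeds the seller price by 4.24: (58.72 − 0.03q) − (27.75 + 0.056q) = 4.24 → q' = 310.814.
Δq = 360.1163 − 310.814 = 49.3023; the wedge equals the tax, 4.24.
Welfare loss = ½ × 49.3023 × 4.24 = €104.52 thousand.

€104.52 thousand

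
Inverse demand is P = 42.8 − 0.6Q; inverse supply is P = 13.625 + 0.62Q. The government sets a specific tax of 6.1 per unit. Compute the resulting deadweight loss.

15.25

Competitive equilibrium: 42.8 − 0.6Q = 13.625 + 0.62Q → Q* = 23.9139, P* = 28.4516.
With the tax, the buyer price exceeds the seller price by 6.1: (42.8 − 0.6Q) − (13.625 + 0.62Q) = 6.1 → Q' = 18.9139.
ΔQ = 23.9139 − 18.9139 = 5; the wedge equals the tax, 6.1.
DWL = ½ × 5 × 6.1 = 15.25.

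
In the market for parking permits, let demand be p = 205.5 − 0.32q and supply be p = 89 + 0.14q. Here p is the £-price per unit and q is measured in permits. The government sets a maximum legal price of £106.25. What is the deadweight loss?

£3889.79

Competitive equilibrium: 205.5 − 0.32q = 89 + 0.14q → q* = 253.26087, p* = 124.45652.
At the ceiling p = 106.25, quantity supplied = (106.25 − 89)/0.14 = 123.21429.
Willingness to pay at q' = 123.21429: 205.5 − 0.32·123.21429 = 166.07143.
Δq = 253.26087 − 123.21429 = 130.04658; wedge = 166.07143 − 106.25 = 59.82143.
Deadweight loss = ½ × 130.04658 × 59.82143 = £3889.79.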